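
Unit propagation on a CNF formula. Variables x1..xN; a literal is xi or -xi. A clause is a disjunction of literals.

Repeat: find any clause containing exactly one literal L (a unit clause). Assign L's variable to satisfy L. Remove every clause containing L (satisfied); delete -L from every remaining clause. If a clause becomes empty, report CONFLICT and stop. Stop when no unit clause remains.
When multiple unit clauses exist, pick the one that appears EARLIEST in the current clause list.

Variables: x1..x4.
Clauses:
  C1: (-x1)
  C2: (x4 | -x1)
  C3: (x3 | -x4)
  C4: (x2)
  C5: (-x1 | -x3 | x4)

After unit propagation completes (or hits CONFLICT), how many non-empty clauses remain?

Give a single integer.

unit clause [-1] forces x1=F; simplify:
  satisfied 3 clause(s); 2 remain; assigned so far: [1]
unit clause [2] forces x2=T; simplify:
  satisfied 1 clause(s); 1 remain; assigned so far: [1, 2]

Answer: 1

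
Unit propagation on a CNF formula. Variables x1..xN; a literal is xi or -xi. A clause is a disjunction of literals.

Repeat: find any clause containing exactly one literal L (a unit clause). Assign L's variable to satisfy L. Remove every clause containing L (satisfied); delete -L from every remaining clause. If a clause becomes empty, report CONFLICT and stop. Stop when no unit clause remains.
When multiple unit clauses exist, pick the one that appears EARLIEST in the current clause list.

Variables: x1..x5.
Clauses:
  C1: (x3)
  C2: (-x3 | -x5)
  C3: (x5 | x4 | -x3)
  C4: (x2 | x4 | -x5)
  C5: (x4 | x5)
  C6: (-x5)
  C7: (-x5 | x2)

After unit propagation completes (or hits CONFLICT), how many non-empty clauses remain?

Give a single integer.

unit clause [3] forces x3=T; simplify:
  drop -3 from [-3, -5] -> [-5]
  drop -3 from [5, 4, -3] -> [5, 4]
  satisfied 1 clause(s); 6 remain; assigned so far: [3]
unit clause [-5] forces x5=F; simplify:
  drop 5 from [5, 4] -> [4]
  drop 5 from [4, 5] -> [4]
  satisfied 4 clause(s); 2 remain; assigned so far: [3, 5]
unit clause [4] forces x4=T; simplify:
  satisfied 2 clause(s); 0 remain; assigned so far: [3, 4, 5]

Answer: 0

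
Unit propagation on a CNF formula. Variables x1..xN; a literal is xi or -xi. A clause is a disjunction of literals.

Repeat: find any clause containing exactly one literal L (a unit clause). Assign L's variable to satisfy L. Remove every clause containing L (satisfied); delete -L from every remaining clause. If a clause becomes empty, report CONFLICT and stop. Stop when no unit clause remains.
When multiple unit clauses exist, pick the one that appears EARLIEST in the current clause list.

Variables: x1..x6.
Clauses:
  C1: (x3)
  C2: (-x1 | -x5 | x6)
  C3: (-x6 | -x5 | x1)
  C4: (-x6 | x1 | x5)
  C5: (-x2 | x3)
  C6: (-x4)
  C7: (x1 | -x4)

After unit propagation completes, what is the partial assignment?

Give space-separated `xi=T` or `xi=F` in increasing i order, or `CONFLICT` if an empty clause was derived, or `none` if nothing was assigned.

unit clause [3] forces x3=T; simplify:
  satisfied 2 clause(s); 5 remain; assigned so far: [3]
unit clause [-4] forces x4=F; simplify:
  satisfied 2 clause(s); 3 remain; assigned so far: [3, 4]

Answer: x3=T x4=F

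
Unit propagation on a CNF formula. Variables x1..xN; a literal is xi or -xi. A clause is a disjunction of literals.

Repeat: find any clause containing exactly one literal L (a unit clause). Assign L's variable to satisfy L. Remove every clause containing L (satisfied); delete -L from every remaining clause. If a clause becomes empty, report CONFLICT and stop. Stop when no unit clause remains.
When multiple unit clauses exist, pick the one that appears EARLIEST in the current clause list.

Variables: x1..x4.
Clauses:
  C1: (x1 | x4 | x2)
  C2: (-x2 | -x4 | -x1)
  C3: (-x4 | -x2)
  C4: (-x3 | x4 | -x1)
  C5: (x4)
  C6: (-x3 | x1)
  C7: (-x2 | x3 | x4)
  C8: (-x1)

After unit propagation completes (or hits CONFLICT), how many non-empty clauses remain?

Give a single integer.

Answer: 0

Derivation:
unit clause [4] forces x4=T; simplify:
  drop -4 from [-2, -4, -1] -> [-2, -1]
  drop -4 from [-4, -2] -> [-2]
  satisfied 4 clause(s); 4 remain; assigned so far: [4]
unit clause [-2] forces x2=F; simplify:
  satisfied 2 clause(s); 2 remain; assigned so far: [2, 4]
unit clause [-1] forces x1=F; simplify:
  drop 1 from [-3, 1] -> [-3]
  satisfied 1 clause(s); 1 remain; assigned so far: [1, 2, 4]
unit clause [-3] forces x3=F; simplify:
  satisfied 1 clause(s); 0 remain; assigned so far: [1, 2, 3, 4]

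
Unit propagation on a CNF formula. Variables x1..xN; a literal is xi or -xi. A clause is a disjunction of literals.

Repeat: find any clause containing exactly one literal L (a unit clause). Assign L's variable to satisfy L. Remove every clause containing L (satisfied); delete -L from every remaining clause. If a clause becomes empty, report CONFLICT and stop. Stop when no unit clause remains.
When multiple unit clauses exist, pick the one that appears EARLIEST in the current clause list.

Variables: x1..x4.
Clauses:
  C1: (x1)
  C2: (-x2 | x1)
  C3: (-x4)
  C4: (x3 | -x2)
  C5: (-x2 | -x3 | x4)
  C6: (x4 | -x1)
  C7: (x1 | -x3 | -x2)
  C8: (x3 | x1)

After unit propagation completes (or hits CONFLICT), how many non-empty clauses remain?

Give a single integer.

Answer: 2

Derivation:
unit clause [1] forces x1=T; simplify:
  drop -1 from [4, -1] -> [4]
  satisfied 4 clause(s); 4 remain; assigned so far: [1]
unit clause [-4] forces x4=F; simplify:
  drop 4 from [-2, -3, 4] -> [-2, -3]
  drop 4 from [4] -> [] (empty!)
  satisfied 1 clause(s); 3 remain; assigned so far: [1, 4]
CONFLICT (empty clause)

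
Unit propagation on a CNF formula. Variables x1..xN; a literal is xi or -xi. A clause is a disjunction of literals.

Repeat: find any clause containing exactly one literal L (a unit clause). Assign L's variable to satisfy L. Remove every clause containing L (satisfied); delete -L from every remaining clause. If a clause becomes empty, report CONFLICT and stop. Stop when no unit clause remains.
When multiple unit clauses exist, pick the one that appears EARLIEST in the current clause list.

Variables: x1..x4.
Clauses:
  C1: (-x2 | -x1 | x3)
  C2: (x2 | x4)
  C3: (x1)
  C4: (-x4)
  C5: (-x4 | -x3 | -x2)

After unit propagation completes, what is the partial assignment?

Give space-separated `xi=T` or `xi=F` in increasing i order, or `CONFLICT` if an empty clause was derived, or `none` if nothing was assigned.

unit clause [1] forces x1=T; simplify:
  drop -1 from [-2, -1, 3] -> [-2, 3]
  satisfied 1 clause(s); 4 remain; assigned so far: [1]
unit clause [-4] forces x4=F; simplify:
  drop 4 from [2, 4] -> [2]
  satisfied 2 clause(s); 2 remain; assigned so far: [1, 4]
unit clause [2] forces x2=T; simplify:
  drop -2 from [-2, 3] -> [3]
  satisfied 1 clause(s); 1 remain; assigned so far: [1, 2, 4]
unit clause [3] forces x3=T; simplify:
  satisfied 1 clause(s); 0 remain; assigned so far: [1, 2, 3, 4]

Answer: x1=T x2=T x3=T x4=F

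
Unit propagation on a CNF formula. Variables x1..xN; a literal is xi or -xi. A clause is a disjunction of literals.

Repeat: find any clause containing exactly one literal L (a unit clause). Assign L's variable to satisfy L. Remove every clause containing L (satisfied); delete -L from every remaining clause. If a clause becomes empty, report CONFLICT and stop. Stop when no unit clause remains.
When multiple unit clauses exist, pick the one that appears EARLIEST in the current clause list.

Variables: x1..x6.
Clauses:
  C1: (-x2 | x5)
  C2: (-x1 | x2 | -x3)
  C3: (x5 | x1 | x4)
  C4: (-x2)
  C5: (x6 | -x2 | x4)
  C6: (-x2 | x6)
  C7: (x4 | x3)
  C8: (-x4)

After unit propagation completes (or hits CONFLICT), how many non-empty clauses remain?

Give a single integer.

Answer: 0

Derivation:
unit clause [-2] forces x2=F; simplify:
  drop 2 from [-1, 2, -3] -> [-1, -3]
  satisfied 4 clause(s); 4 remain; assigned so far: [2]
unit clause [-4] forces x4=F; simplify:
  drop 4 from [5, 1, 4] -> [5, 1]
  drop 4 from [4, 3] -> [3]
  satisfied 1 clause(s); 3 remain; assigned so far: [2, 4]
unit clause [3] forces x3=T; simplify:
  drop -3 from [-1, -3] -> [-1]
  satisfied 1 clause(s); 2 remain; assigned so far: [2, 3, 4]
unit clause [-1] forces x1=F; simplify:
  drop 1 from [5, 1] -> [5]
  satisfied 1 clause(s); 1 remain; assigned so far: [1, 2, 3, 4]
unit clause [5] forces x5=T; simplify:
  satisfied 1 clause(s); 0 remain; assigned so far: [1, 2, 3, 4, 5]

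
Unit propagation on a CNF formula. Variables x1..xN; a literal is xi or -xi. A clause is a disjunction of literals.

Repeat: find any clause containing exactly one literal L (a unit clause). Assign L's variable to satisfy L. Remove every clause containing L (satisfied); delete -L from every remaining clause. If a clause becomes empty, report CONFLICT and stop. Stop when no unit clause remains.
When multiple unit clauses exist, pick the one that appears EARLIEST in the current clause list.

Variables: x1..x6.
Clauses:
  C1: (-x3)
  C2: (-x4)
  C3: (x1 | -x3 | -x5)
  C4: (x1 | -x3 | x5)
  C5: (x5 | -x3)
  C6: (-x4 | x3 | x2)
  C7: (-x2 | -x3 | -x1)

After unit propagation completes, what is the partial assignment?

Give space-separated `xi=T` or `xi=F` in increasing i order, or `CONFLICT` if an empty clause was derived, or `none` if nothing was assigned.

unit clause [-3] forces x3=F; simplify:
  drop 3 from [-4, 3, 2] -> [-4, 2]
  satisfied 5 clause(s); 2 remain; assigned so far: [3]
unit clause [-4] forces x4=F; simplify:
  satisfied 2 clause(s); 0 remain; assigned so far: [3, 4]

Answer: x3=F x4=F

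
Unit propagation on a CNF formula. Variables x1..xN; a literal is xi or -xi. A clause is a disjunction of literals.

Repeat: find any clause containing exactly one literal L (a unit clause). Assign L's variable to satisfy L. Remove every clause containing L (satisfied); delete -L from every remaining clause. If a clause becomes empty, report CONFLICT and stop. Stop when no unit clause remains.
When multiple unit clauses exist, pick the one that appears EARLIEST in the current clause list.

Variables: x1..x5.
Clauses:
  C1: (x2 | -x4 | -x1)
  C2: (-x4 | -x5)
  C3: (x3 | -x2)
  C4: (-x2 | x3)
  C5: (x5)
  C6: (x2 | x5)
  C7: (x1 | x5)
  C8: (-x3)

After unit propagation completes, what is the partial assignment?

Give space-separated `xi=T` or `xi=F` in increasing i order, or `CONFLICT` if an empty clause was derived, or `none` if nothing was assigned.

unit clause [5] forces x5=T; simplify:
  drop -5 from [-4, -5] -> [-4]
  satisfied 3 clause(s); 5 remain; assigned so far: [5]
unit clause [-4] forces x4=F; simplify:
  satisfied 2 clause(s); 3 remain; assigned so far: [4, 5]
unit clause [-3] forces x3=F; simplify:
  drop 3 from [3, -2] -> [-2]
  drop 3 from [-2, 3] -> [-2]
  satisfied 1 clause(s); 2 remain; assigned so far: [3, 4, 5]
unit clause [-2] forces x2=F; simplify:
  satisfied 2 clause(s); 0 remain; assigned so far: [2, 3, 4, 5]

Answer: x2=F x3=F x4=F x5=T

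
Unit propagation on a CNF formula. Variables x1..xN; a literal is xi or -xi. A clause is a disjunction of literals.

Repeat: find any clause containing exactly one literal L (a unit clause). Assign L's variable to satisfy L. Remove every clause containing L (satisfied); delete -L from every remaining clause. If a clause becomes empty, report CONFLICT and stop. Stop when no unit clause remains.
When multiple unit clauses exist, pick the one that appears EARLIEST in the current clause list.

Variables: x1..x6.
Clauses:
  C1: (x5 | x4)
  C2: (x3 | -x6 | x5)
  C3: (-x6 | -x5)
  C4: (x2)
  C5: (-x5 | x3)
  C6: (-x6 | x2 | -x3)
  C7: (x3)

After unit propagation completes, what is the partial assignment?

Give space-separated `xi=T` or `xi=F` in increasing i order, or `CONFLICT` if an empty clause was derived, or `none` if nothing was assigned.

Answer: x2=T x3=T

Derivation:
unit clause [2] forces x2=T; simplify:
  satisfied 2 clause(s); 5 remain; assigned so far: [2]
unit clause [3] forces x3=T; simplify:
  satisfied 3 clause(s); 2 remain; assigned so far: [2, 3]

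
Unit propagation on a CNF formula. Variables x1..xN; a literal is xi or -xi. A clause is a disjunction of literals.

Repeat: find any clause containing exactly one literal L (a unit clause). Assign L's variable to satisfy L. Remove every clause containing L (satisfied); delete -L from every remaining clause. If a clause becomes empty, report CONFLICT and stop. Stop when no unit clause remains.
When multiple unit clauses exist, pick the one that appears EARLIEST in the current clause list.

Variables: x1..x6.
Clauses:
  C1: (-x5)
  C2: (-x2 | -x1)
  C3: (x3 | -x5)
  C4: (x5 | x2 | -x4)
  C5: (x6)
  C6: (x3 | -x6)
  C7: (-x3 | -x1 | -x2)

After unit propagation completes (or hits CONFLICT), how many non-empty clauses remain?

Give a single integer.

unit clause [-5] forces x5=F; simplify:
  drop 5 from [5, 2, -4] -> [2, -4]
  satisfied 2 clause(s); 5 remain; assigned so far: [5]
unit clause [6] forces x6=T; simplify:
  drop -6 from [3, -6] -> [3]
  satisfied 1 clause(s); 4 remain; assigned so far: [5, 6]
unit clause [3] forces x3=T; simplify:
  drop -3 from [-3, -1, -2] -> [-1, -2]
  satisfied 1 clause(s); 3 remain; assigned so far: [3, 5, 6]

Answer: 3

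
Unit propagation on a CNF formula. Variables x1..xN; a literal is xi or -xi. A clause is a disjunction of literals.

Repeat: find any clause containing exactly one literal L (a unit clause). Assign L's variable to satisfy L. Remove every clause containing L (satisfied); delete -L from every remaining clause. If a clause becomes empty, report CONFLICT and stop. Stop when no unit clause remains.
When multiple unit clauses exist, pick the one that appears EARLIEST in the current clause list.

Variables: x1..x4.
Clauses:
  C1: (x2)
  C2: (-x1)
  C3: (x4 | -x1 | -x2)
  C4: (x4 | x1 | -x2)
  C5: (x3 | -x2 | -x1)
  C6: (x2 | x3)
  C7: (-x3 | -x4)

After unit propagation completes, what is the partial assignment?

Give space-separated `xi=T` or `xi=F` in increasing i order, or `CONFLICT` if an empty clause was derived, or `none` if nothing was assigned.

unit clause [2] forces x2=T; simplify:
  drop -2 from [4, -1, -2] -> [4, -1]
  drop -2 from [4, 1, -2] -> [4, 1]
  drop -2 from [3, -2, -1] -> [3, -1]
  satisfied 2 clause(s); 5 remain; assigned so far: [2]
unit clause [-1] forces x1=F; simplify:
  drop 1 from [4, 1] -> [4]
  satisfied 3 clause(s); 2 remain; assigned so far: [1, 2]
unit clause [4] forces x4=T; simplify:
  drop -4 from [-3, -4] -> [-3]
  satisfied 1 clause(s); 1 remain; assigned so far: [1, 2, 4]
unit clause [-3] forces x3=F; simplify:
  satisfied 1 clause(s); 0 remain; assigned so far: [1, 2, 3, 4]

Answer: x1=F x2=T x3=F x4=T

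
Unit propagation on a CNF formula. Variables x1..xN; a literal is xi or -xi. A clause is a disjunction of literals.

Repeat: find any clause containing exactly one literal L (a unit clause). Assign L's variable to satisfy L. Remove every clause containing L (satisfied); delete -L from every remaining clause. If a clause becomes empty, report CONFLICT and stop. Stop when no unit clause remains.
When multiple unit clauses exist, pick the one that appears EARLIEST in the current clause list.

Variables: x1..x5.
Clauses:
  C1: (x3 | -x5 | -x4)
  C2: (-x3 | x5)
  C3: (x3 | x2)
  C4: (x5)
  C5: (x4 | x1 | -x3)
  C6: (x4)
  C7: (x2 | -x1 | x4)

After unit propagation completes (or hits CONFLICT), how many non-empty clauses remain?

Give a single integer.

Answer: 0

Derivation:
unit clause [5] forces x5=T; simplify:
  drop -5 from [3, -5, -4] -> [3, -4]
  satisfied 2 clause(s); 5 remain; assigned so far: [5]
unit clause [4] forces x4=T; simplify:
  drop -4 from [3, -4] -> [3]
  satisfied 3 clause(s); 2 remain; assigned so far: [4, 5]
unit clause [3] forces x3=T; simplify:
  satisfied 2 clause(s); 0 remain; assigned so far: [3, 4, 5]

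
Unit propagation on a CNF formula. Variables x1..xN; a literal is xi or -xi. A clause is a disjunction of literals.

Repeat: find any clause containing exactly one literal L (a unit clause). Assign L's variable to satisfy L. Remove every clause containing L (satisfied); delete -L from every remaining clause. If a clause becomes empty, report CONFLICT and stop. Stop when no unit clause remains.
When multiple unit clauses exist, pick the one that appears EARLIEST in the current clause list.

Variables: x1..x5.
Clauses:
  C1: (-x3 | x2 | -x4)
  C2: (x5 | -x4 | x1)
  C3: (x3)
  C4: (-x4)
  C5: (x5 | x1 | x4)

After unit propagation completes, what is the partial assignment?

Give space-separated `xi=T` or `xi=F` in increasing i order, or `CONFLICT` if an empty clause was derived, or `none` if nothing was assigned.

unit clause [3] forces x3=T; simplify:
  drop -3 from [-3, 2, -4] -> [2, -4]
  satisfied 1 clause(s); 4 remain; assigned so far: [3]
unit clause [-4] forces x4=F; simplify:
  drop 4 from [5, 1, 4] -> [5, 1]
  satisfied 3 clause(s); 1 remain; assigned so far: [3, 4]

Answer: x3=T x4=F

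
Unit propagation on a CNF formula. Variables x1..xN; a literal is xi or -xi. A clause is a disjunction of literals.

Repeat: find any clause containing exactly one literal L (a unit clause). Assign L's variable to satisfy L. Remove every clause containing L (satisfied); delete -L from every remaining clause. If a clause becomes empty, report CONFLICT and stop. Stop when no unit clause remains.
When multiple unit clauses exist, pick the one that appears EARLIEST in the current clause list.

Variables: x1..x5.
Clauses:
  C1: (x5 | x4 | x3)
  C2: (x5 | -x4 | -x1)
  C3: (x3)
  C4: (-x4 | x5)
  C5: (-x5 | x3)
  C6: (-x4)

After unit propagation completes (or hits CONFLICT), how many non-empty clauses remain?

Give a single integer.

Answer: 0

Derivation:
unit clause [3] forces x3=T; simplify:
  satisfied 3 clause(s); 3 remain; assigned so far: [3]
unit clause [-4] forces x4=F; simplify:
  satisfied 3 clause(s); 0 remain; assigned so far: [3, 4]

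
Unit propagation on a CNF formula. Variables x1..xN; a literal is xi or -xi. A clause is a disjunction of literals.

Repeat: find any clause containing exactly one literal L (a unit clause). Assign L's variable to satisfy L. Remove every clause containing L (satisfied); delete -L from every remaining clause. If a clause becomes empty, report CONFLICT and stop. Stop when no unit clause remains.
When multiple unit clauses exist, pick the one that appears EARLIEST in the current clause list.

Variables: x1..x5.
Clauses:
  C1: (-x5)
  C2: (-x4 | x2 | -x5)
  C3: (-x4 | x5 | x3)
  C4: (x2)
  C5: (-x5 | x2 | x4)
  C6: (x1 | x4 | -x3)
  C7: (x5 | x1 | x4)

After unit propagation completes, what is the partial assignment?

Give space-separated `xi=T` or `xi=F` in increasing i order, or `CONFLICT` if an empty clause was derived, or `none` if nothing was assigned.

Answer: x2=T x5=F

Derivation:
unit clause [-5] forces x5=F; simplify:
  drop 5 from [-4, 5, 3] -> [-4, 3]
  drop 5 from [5, 1, 4] -> [1, 4]
  satisfied 3 clause(s); 4 remain; assigned so far: [5]
unit clause [2] forces x2=T; simplify:
  satisfied 1 clause(s); 3 remain; assigned so far: [2, 5]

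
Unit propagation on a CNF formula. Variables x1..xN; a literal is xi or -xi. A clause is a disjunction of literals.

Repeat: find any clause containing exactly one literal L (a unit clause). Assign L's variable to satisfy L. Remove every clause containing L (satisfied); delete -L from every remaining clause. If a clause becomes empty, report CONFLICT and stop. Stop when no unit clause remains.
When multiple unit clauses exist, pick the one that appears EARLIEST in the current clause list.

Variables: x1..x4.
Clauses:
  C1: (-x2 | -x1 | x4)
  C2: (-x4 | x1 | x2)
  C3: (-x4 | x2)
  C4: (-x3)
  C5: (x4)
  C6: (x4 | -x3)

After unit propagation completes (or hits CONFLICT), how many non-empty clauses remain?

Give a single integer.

unit clause [-3] forces x3=F; simplify:
  satisfied 2 clause(s); 4 remain; assigned so far: [3]
unit clause [4] forces x4=T; simplify:
  drop -4 from [-4, 1, 2] -> [1, 2]
  drop -4 from [-4, 2] -> [2]
  satisfied 2 clause(s); 2 remain; assigned so far: [3, 4]
unit clause [2] forces x2=T; simplify:
  satisfied 2 clause(s); 0 remain; assigned so far: [2, 3, 4]

Answer: 0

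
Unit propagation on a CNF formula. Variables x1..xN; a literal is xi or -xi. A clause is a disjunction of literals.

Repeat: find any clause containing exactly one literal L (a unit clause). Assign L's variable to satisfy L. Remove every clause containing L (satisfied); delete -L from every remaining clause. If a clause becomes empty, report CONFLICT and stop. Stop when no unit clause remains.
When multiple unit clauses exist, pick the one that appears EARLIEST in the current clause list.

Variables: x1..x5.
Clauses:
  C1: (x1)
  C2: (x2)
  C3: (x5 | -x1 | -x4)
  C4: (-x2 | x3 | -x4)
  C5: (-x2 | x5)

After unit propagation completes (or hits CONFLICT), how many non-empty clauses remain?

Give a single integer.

Answer: 1

Derivation:
unit clause [1] forces x1=T; simplify:
  drop -1 from [5, -1, -4] -> [5, -4]
  satisfied 1 clause(s); 4 remain; assigned so far: [1]
unit clause [2] forces x2=T; simplify:
  drop -2 from [-2, 3, -4] -> [3, -4]
  drop -2 from [-2, 5] -> [5]
  satisfied 1 clause(s); 3 remain; assigned so far: [1, 2]
unit clause [5] forces x5=T; simplify:
  satisfied 2 clause(s); 1 remain; assigned so far: [1, 2, 5]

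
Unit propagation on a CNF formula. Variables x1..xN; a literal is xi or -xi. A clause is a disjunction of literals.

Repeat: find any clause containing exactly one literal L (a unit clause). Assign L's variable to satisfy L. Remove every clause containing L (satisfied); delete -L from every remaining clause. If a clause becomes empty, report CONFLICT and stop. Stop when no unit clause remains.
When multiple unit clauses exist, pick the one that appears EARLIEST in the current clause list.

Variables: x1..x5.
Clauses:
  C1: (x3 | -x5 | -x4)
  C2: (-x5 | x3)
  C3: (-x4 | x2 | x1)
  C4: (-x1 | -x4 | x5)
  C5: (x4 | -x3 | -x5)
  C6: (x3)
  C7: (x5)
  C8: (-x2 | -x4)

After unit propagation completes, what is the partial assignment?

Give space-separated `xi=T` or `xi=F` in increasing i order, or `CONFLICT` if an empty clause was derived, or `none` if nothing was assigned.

Answer: x1=T x2=F x3=T x4=T x5=T

Derivation:
unit clause [3] forces x3=T; simplify:
  drop -3 from [4, -3, -5] -> [4, -5]
  satisfied 3 clause(s); 5 remain; assigned so far: [3]
unit clause [5] forces x5=T; simplify:
  drop -5 from [4, -5] -> [4]
  satisfied 2 clause(s); 3 remain; assigned so far: [3, 5]
unit clause [4] forces x4=T; simplify:
  drop -4 from [-4, 2, 1] -> [2, 1]
  drop -4 from [-2, -4] -> [-2]
  satisfied 1 clause(s); 2 remain; assigned so far: [3, 4, 5]
unit clause [-2] forces x2=F; simplify:
  drop 2 from [2, 1] -> [1]
  satisfied 1 clause(s); 1 remain; assigned so far: [2, 3, 4, 5]
unit clause [1] forces x1=T; simplify:
  satisfied 1 clause(s); 0 remain; assigned so far: [1, 2, 3, 4, 5]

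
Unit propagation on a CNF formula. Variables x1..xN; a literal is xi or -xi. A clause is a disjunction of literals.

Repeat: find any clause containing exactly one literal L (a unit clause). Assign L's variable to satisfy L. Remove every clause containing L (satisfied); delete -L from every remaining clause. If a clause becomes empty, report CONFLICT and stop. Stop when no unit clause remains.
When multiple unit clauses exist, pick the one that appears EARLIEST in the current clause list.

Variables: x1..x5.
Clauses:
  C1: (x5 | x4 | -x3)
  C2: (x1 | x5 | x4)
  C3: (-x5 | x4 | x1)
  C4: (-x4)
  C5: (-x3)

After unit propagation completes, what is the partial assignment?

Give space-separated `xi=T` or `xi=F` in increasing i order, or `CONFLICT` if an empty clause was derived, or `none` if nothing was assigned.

unit clause [-4] forces x4=F; simplify:
  drop 4 from [5, 4, -3] -> [5, -3]
  drop 4 from [1, 5, 4] -> [1, 5]
  drop 4 from [-5, 4, 1] -> [-5, 1]
  satisfied 1 clause(s); 4 remain; assigned so far: [4]
unit clause [-3] forces x3=F; simplify:
  satisfied 2 clause(s); 2 remain; assigned so far: [3, 4]

Answer: x3=F x4=F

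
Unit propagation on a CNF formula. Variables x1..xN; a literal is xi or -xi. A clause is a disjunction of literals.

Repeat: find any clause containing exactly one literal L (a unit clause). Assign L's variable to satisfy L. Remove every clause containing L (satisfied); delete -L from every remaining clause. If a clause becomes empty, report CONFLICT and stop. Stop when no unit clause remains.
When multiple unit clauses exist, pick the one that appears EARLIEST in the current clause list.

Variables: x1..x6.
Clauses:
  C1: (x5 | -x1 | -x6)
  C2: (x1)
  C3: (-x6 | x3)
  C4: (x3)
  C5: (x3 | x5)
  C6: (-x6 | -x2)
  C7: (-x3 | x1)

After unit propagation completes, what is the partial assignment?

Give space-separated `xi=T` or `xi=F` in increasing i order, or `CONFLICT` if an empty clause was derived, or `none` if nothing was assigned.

Answer: x1=T x3=T

Derivation:
unit clause [1] forces x1=T; simplify:
  drop -1 from [5, -1, -6] -> [5, -6]
  satisfied 2 clause(s); 5 remain; assigned so far: [1]
unit clause [3] forces x3=T; simplify:
  satisfied 3 clause(s); 2 remain; assigned so far: [1, 3]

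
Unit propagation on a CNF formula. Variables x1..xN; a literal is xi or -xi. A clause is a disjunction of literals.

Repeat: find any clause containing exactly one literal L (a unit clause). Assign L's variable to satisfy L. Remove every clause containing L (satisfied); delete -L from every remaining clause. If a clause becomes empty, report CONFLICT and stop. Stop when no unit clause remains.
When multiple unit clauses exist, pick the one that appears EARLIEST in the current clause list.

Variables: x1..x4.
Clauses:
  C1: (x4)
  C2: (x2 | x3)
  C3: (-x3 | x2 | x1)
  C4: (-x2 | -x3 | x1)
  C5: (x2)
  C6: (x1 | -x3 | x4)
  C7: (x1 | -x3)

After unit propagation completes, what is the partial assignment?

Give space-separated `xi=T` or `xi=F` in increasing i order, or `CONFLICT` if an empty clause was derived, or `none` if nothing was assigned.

unit clause [4] forces x4=T; simplify:
  satisfied 2 clause(s); 5 remain; assigned so far: [4]
unit clause [2] forces x2=T; simplify:
  drop -2 from [-2, -3, 1] -> [-3, 1]
  satisfied 3 clause(s); 2 remain; assigned so far: [2, 4]

Answer: x2=T x4=T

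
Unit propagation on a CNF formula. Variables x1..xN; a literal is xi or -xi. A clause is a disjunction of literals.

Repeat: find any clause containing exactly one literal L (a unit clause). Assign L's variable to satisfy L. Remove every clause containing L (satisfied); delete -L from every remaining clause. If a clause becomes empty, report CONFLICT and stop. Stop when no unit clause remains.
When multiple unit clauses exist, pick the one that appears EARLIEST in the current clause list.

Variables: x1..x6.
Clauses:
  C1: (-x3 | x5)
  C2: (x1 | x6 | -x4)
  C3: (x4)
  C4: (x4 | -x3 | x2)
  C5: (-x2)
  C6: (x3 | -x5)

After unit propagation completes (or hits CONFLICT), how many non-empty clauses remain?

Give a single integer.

unit clause [4] forces x4=T; simplify:
  drop -4 from [1, 6, -4] -> [1, 6]
  satisfied 2 clause(s); 4 remain; assigned so far: [4]
unit clause [-2] forces x2=F; simplify:
  satisfied 1 clause(s); 3 remain; assigned so far: [2, 4]

Answer: 3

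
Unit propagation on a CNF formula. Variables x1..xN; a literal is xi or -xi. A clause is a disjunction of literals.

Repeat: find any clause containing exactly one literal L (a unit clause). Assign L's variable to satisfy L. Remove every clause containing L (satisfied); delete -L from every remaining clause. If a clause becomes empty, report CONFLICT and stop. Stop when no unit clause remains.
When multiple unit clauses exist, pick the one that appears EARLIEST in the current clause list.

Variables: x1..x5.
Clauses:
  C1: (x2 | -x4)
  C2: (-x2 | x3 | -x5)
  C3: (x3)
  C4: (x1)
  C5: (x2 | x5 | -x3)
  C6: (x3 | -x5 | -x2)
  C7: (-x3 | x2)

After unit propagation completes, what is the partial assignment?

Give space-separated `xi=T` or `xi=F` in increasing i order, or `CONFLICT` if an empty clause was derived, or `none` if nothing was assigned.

Answer: x1=T x2=T x3=T

Derivation:
unit clause [3] forces x3=T; simplify:
  drop -3 from [2, 5, -3] -> [2, 5]
  drop -3 from [-3, 2] -> [2]
  satisfied 3 clause(s); 4 remain; assigned so far: [3]
unit clause [1] forces x1=T; simplify:
  satisfied 1 clause(s); 3 remain; assigned so far: [1, 3]
unit clause [2] forces x2=T; simplify:
  satisfied 3 clause(s); 0 remain; assigned so far: [1, 2, 3]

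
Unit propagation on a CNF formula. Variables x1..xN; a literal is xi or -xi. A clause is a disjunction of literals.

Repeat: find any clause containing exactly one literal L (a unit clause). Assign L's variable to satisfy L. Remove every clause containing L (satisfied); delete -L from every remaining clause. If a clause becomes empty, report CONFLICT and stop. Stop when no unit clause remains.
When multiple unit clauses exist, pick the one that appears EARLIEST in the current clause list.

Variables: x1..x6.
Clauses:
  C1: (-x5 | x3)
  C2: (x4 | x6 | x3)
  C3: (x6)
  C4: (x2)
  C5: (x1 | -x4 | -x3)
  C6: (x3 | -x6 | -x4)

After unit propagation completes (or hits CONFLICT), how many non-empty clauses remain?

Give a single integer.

unit clause [6] forces x6=T; simplify:
  drop -6 from [3, -6, -4] -> [3, -4]
  satisfied 2 clause(s); 4 remain; assigned so far: [6]
unit clause [2] forces x2=T; simplify:
  satisfied 1 clause(s); 3 remain; assigned so far: [2, 6]

Answer: 3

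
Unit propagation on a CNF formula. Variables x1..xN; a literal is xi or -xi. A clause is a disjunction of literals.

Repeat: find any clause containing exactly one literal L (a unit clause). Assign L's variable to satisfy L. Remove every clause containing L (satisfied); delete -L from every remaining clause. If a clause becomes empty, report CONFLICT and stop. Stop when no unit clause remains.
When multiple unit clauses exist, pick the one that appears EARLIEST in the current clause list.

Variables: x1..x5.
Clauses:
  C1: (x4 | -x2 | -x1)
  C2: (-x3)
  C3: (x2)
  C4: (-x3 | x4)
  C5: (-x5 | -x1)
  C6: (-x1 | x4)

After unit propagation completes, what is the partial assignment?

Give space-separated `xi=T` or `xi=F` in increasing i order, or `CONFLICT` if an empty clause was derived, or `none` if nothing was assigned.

unit clause [-3] forces x3=F; simplify:
  satisfied 2 clause(s); 4 remain; assigned so far: [3]
unit clause [2] forces x2=T; simplify:
  drop -2 from [4, -2, -1] -> [4, -1]
  satisfied 1 clause(s); 3 remain; assigned so far: [2, 3]

Answer: x2=T x3=F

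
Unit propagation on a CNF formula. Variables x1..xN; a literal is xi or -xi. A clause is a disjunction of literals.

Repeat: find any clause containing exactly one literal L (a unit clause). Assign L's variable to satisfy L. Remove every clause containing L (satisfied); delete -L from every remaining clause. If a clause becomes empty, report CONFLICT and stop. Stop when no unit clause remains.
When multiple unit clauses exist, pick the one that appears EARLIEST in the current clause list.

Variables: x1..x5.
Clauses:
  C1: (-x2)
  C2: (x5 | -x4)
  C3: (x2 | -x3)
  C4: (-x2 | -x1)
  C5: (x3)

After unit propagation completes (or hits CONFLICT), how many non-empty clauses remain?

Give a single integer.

Answer: 1

Derivation:
unit clause [-2] forces x2=F; simplify:
  drop 2 from [2, -3] -> [-3]
  satisfied 2 clause(s); 3 remain; assigned so far: [2]
unit clause [-3] forces x3=F; simplify:
  drop 3 from [3] -> [] (empty!)
  satisfied 1 clause(s); 2 remain; assigned so far: [2, 3]
CONFLICT (empty clause)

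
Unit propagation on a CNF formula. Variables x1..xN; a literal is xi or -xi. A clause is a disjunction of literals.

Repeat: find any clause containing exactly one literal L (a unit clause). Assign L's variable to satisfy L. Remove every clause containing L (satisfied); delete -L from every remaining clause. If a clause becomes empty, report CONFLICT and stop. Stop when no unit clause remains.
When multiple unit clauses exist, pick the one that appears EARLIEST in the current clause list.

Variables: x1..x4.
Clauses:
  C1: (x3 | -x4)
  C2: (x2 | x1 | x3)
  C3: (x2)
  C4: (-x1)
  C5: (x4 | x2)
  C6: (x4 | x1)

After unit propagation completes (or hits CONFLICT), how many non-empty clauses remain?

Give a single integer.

Answer: 0

Derivation:
unit clause [2] forces x2=T; simplify:
  satisfied 3 clause(s); 3 remain; assigned so far: [2]
unit clause [-1] forces x1=F; simplify:
  drop 1 from [4, 1] -> [4]
  satisfied 1 clause(s); 2 remain; assigned so far: [1, 2]
unit clause [4] forces x4=T; simplify:
  drop -4 from [3, -4] -> [3]
  satisfied 1 clause(s); 1 remain; assigned so far: [1, 2, 4]
unit clause [3] forces x3=T; simplify:
  satisfied 1 clause(s); 0 remain; assigned so far: [1, 2, 3, 4]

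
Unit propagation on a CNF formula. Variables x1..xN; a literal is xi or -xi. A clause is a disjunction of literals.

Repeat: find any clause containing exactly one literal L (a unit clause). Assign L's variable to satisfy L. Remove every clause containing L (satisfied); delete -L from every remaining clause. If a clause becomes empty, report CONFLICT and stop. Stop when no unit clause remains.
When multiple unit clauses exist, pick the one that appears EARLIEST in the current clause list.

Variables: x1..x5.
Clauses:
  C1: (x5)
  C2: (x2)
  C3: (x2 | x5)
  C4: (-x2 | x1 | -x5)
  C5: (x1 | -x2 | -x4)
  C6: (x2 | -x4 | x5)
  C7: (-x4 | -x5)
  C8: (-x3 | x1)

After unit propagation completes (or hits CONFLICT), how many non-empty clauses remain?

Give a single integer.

Answer: 0

Derivation:
unit clause [5] forces x5=T; simplify:
  drop -5 from [-2, 1, -5] -> [-2, 1]
  drop -5 from [-4, -5] -> [-4]
  satisfied 3 clause(s); 5 remain; assigned so far: [5]
unit clause [2] forces x2=T; simplify:
  drop -2 from [-2, 1] -> [1]
  drop -2 from [1, -2, -4] -> [1, -4]
  satisfied 1 clause(s); 4 remain; assigned so far: [2, 5]
unit clause [1] forces x1=T; simplify:
  satisfied 3 clause(s); 1 remain; assigned so far: [1, 2, 5]
unit clause [-4] forces x4=F; simplify:
  satisfied 1 clause(s); 0 remain; assigned so far: [1, 2, 4, 5]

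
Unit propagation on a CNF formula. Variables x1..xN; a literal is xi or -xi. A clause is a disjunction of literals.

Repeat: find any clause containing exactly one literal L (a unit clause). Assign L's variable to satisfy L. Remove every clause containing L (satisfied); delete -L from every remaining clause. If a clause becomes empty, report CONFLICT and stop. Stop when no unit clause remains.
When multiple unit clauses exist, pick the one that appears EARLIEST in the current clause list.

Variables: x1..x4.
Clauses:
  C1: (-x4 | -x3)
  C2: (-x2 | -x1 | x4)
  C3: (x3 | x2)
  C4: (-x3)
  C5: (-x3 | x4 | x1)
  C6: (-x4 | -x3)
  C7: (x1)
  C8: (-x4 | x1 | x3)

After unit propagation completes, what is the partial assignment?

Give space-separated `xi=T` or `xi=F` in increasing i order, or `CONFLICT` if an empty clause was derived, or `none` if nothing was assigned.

Answer: x1=T x2=T x3=F x4=T

Derivation:
unit clause [-3] forces x3=F; simplify:
  drop 3 from [3, 2] -> [2]
  drop 3 from [-4, 1, 3] -> [-4, 1]
  satisfied 4 clause(s); 4 remain; assigned so far: [3]
unit clause [2] forces x2=T; simplify:
  drop -2 from [-2, -1, 4] -> [-1, 4]
  satisfied 1 clause(s); 3 remain; assigned so far: [2, 3]
unit clause [1] forces x1=T; simplify:
  drop -1 from [-1, 4] -> [4]
  satisfied 2 clause(s); 1 remain; assigned so far: [1, 2, 3]
unit clause [4] forces x4=T; simplify:
  satisfied 1 clause(s); 0 remain; assigned so far: [1, 2, 3, 4]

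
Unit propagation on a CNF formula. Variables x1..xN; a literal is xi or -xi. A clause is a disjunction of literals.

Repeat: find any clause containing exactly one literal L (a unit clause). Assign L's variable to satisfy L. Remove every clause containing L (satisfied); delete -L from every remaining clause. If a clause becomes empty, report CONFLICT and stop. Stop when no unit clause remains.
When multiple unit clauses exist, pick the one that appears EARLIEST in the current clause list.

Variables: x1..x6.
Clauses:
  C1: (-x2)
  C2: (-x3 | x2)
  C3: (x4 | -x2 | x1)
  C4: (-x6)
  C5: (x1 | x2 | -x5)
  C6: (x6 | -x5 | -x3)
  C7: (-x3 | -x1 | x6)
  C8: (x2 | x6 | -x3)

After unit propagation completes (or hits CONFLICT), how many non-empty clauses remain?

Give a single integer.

Answer: 1

Derivation:
unit clause [-2] forces x2=F; simplify:
  drop 2 from [-3, 2] -> [-3]
  drop 2 from [1, 2, -5] -> [1, -5]
  drop 2 from [2, 6, -3] -> [6, -3]
  satisfied 2 clause(s); 6 remain; assigned so far: [2]
unit clause [-3] forces x3=F; simplify:
  satisfied 4 clause(s); 2 remain; assigned so far: [2, 3]
unit clause [-6] forces x6=F; simplify:
  satisfied 1 clause(s); 1 remain; assigned so far: [2, 3, 6]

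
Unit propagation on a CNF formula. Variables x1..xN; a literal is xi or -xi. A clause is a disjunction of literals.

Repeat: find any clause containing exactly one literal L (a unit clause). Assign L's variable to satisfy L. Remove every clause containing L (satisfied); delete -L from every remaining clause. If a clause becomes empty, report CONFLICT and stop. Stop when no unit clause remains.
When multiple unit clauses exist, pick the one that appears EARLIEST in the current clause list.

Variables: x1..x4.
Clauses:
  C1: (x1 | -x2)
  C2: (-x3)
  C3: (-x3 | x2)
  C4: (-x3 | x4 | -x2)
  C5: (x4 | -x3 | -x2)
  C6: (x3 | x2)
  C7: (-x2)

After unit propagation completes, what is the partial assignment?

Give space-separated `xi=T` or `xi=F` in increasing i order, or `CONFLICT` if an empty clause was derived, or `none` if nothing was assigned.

unit clause [-3] forces x3=F; simplify:
  drop 3 from [3, 2] -> [2]
  satisfied 4 clause(s); 3 remain; assigned so far: [3]
unit clause [2] forces x2=T; simplify:
  drop -2 from [1, -2] -> [1]
  drop -2 from [-2] -> [] (empty!)
  satisfied 1 clause(s); 2 remain; assigned so far: [2, 3]
CONFLICT (empty clause)

Answer: CONFLICT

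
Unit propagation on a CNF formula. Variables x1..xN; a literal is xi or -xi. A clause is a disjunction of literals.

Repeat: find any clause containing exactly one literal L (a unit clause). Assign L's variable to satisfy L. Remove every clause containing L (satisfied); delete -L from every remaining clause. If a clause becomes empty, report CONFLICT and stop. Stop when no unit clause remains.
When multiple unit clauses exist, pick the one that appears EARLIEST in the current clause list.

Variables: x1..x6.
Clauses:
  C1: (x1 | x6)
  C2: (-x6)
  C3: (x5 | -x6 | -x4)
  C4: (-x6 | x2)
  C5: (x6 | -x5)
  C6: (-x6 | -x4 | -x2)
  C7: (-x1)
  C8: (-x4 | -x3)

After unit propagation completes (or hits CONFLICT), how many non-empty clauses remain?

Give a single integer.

unit clause [-6] forces x6=F; simplify:
  drop 6 from [1, 6] -> [1]
  drop 6 from [6, -5] -> [-5]
  satisfied 4 clause(s); 4 remain; assigned so far: [6]
unit clause [1] forces x1=T; simplify:
  drop -1 from [-1] -> [] (empty!)
  satisfied 1 clause(s); 3 remain; assigned so far: [1, 6]
CONFLICT (empty clause)

Answer: 2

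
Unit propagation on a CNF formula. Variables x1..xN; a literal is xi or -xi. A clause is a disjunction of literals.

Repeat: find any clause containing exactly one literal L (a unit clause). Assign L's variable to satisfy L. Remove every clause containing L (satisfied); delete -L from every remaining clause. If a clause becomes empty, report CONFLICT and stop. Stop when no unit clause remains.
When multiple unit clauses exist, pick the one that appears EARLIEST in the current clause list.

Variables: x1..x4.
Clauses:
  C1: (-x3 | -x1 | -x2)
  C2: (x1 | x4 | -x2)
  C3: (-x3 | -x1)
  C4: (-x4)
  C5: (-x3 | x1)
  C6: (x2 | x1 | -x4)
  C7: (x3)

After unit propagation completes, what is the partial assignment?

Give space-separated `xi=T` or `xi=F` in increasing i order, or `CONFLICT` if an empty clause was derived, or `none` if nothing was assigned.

Answer: CONFLICT

Derivation:
unit clause [-4] forces x4=F; simplify:
  drop 4 from [1, 4, -2] -> [1, -2]
  satisfied 2 clause(s); 5 remain; assigned so far: [4]
unit clause [3] forces x3=T; simplify:
  drop -3 from [-3, -1, -2] -> [-1, -2]
  drop -3 from [-3, -1] -> [-1]
  drop -3 from [-3, 1] -> [1]
  satisfied 1 clause(s); 4 remain; assigned so far: [3, 4]
unit clause [-1] forces x1=F; simplify:
  drop 1 from [1, -2] -> [-2]
  drop 1 from [1] -> [] (empty!)
  satisfied 2 clause(s); 2 remain; assigned so far: [1, 3, 4]
CONFLICT (empty clause)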